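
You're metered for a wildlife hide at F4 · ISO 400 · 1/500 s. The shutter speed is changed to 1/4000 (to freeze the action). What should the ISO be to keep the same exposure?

ISO 3200

Shutter speed: 1/500 → 1/1000 → 1/2000 → 1/4000 — 3 stops faster (darker).
Need 3 stops brighter from the ISO: 400 → 800 → 1600 → 3200.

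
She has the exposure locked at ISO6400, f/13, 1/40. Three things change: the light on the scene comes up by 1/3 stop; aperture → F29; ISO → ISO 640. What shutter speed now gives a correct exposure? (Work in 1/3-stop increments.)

1 s

Scene light: 1/3 stop brighter.
Aperture: f/13 → f/14 → f/16 → f/18 → f/20 → f/22 → f/25 → f/29 — 2 1/3 stops narrower (darker).
ISO: 6400 → 5000 → 4000 → 3200 → 2500 → 2000 → 1600 → 1250 → 1000 → 800 → 640 — 3 1/3 stops dropped (darker).
Net so far: 5 1/3 stops darker. Shutter speed: 1/40 → 1/30 → 1/25 → 1/20 → 1/15 → 1/13 → 1/10 → 1/8 → 1/6 → 1/5 → 1/4 → 0.3 → 0.4 → 0.5 → 0.6 → 0.8 → 1.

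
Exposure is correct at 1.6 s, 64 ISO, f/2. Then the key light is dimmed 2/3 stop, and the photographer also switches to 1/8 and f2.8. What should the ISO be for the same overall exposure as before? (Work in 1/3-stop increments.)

Scene light: 2/3 stop darker.
Shutter speed: 1.6 → 1.3 → 1 → 0.8 → 0.6 → 0.5 → 0.4 → 0.3 → 1/4 → 1/5 → 1/6 → 1/8 — 3 2/3 stops faster (darker).
Aperture: f/2 → f/2.2 → f/2.5 → f/2.8 — 1 stop stopped down (darker).
Net so far: 5 1/3 stops darker. ISO: 64 → 80 → 100 → 125 → 160 → 200 → 250 → 320 → 400 → 500 → 640 → 800 → 1000 → 1250 → 1600 → 2000 → 2500.

ISO 2500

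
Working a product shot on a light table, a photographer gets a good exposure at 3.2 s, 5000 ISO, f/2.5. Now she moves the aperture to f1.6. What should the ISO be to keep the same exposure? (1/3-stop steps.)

Aperture: f/2.5 → f/2.2 → f/2 → f/1.8 → f/1.6 — 1 1/3 stops larger aperture (brighter).
Need 1 1/3 stops darker from the ISO: 5000 → 4000 → 3200 → 2500 → 2000.

ISO 2000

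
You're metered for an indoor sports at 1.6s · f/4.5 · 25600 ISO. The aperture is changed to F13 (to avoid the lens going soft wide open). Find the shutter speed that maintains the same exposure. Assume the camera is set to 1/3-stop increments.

Aperture: f/4.5 → f/5 → f/5.6 → f/6.3 → f/7.1 → f/8 → f/9 → f/10 → f/11 → f/13 — 3 stops stopped down (darker).
Need 3 stops brighter from the shutter speed: 1.6 → 2 → 2.5 → 3.2 → 4 → 5 → 6 → 8 → 10 → 13.

13 s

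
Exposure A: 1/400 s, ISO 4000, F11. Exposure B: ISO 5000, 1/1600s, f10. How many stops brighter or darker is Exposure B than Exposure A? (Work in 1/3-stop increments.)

Aperture: f/11 → f/10 — 1/3 stop wider (brighter).
Shutter speed: 1/400 → 1/500 → 1/640 → 1/800 → 1/1000 → 1/1250 → 1/1600 — 2 stops faster (darker).
ISO: 4000 → 5000 — 1/3 stop higher (brighter).
Net: +1/3 −2 +1/3 = −1 1/3 stops.

1 1/3 stops darker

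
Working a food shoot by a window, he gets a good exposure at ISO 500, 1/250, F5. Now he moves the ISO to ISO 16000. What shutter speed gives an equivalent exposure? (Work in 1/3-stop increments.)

1/8000s

ISO: 500 → 640 → 800 → 1000 → 1250 → 1600 → 2000 → 2500 → 3200 → 4000 → 5000 → 6400 → 8000 → 10000 → 12800 → 16000 — 5 stops higher (brighter).
Need 5 stops darker from the shutter speed: 1/250 → 1/320 → 1/400 → 1/500 → 1/640 → 1/800 → 1/1000 → 1/1250 → 1/1600 → 1/2000 → 1/2500 → 1/3200 → 1/4000 → 1/5000 → 1/6400 → 1/8000.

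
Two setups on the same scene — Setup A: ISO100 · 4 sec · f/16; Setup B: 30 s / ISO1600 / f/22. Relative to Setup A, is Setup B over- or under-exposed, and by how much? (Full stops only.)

6 stops brighter

Aperture: f/16 → f/22 — 1 stop smaller aperture (darker).
Shutter speed: 4 → 8 → 15 → 30 — 3 stops slower (brighter).
ISO: 100 → 200 → 400 → 800 → 1600 — 4 stops higher (brighter).
Net: −1 +3 +4 = +6 stops.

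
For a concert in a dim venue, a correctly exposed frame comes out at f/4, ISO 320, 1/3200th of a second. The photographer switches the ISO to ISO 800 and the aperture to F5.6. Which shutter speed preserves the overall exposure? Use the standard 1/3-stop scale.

1/4000s

ISO: 320 → 400 → 500 → 640 → 800 — 1 1/3 stops higher (brighter).
Aperture: f/4 → f/4.5 → f/5 → f/5.6 — 1 stop stopped down (darker).
Net change so far: 1/3 stop brighter. Offset with the shutter speed: 1/3200 → 1/4000.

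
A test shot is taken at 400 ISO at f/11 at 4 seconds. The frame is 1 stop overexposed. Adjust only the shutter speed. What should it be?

Overexposed by 1 stop → need 1 stop darker.
Shutter speed: 4 → 2.

2 s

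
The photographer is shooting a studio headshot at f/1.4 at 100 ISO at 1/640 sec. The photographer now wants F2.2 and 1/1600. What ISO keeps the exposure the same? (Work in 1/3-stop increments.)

Aperture: f/1.4 → f/1.6 → f/1.8 → f/2 → f/2.2 — 1 1/3 stops smaller aperture (darker).
Shutter speed: 1/640 → 1/800 → 1/1000 → 1/1250 → 1/1600 — 1 1/3 stops faster (darker).
Net change so far: 2 2/3 stops darker. Offset with the ISO: 100 → 125 → 160 → 200 → 250 → 320 → 400 → 500 → 640.

ISO 640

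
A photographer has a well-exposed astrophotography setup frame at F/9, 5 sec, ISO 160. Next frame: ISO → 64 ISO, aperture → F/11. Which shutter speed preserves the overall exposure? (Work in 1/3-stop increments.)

ISO: 160 → 125 → 100 → 80 → 64 — 1 1/3 stops lower (darker).
Aperture: f/9 → f/10 → f/11 — 2/3 stop stopped down (darker).
Net change so far: 2 stops darker. Offset with the shutter speed: 5 → 6 → 8 → 10 → 13 → 15 → 20.

20 s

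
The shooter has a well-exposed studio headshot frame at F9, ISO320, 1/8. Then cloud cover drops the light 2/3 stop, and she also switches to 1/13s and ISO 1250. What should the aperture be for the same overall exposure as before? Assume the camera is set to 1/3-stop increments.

Scene light: 2/3 stop darker.
Shutter speed: 1/8 → 1/10 → 1/13 — 2/3 stop shorter (darker).
ISO: 320 → 400 → 500 → 640 → 800 → 1000 → 1250 — 2 stops raised (brighter).
Net so far: 2/3 stop brighter. Aperture: f/9 → f/10 → f/11.

f/11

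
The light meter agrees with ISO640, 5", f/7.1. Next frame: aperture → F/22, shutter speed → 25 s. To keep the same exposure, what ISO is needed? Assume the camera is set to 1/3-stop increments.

Aperture: f/7.1 → f/8 → f/9 → f/10 → f/11 → f/13 → f/14 → f/16 → f/18 → f/20 → f/22 — 3 1/3 stops stopped down (darker).
Shutter speed: 5 → 6 → 8 → 10 → 13 → 15 → 20 → 25 — 2 1/3 stops slower (brighter).
Net change so far: 1 stop darker. Offset with the ISO: 640 → 800 → 1000 → 1250.

ISO 1250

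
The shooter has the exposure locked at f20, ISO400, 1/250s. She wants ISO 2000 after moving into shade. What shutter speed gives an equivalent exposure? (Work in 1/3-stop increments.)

1/1250s

ISO: 400 → 500 → 640 → 800 → 1000 → 1250 → 1600 → 2000 — 2 1/3 stops raised (brighter).
Need 2 1/3 stops darker from the shutter speed: 1/250 → 1/320 → 1/400 → 1/500 → 1/640 → 1/800 → 1/1000 → 1/1250.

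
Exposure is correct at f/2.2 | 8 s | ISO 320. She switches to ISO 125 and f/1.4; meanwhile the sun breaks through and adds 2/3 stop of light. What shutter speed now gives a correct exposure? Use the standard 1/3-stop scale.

5 s

Scene light: 2/3 stop brighter.
ISO: 320 → 250 → 200 → 160 → 125 — 1 1/3 stops dropped (darker).
Aperture: f/2.2 → f/2 → f/1.8 → f/1.6 → f/1.4 — 1 1/3 stops larger aperture (brighter).
Net so far: 2/3 stop brighter. Shutter speed: 8 → 6 → 5.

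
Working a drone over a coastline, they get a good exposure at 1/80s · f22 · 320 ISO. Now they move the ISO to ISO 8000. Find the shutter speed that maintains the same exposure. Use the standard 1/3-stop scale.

1/2000s

ISO: 320 → 400 → 500 → 640 → 800 → 1000 → 1250 → 1600 → 2000 → 2500 → 3200 → 4000 → 5000 → 6400 → 8000 — 4 2/3 stops higher (brighter).
Need 4 2/3 stops darker from the shutter speed: 1/80 → 1/100 → 1/125 → 1/160 → 1/200 → 1/250 → 1/320 → 1/400 → 1/500 → 1/640 → 1/800 → 1/1000 → 1/1250 → 1/1600 → 1/2000.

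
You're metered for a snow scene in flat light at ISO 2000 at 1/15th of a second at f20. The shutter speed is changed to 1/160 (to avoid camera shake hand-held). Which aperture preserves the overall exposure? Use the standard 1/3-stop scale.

f/6.3

Shutter speed: 1/15 → 1/20 → 1/25 → 1/30 → 1/40 → 1/50 → 1/60 → 1/80 → 1/100 → 1/125 → 1/160 — 3 1/3 stops faster (darker).
Need 3 1/3 stops brighter from the aperture: f/20 → f/18 → f/16 → f/14 → f/13 → f/11 → f/10 → f/9 → f/8 → f/7.1 → f/6.3.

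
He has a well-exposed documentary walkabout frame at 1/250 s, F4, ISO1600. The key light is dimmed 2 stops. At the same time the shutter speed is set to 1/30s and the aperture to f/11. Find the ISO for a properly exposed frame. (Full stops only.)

ISO 6400

Scene light: 2 stops darker.
Shutter speed: 1/250 → 1/125 → 1/60 → 1/30 — 3 stops longer (brighter).
Aperture: f/4 → f/5.6 → f/8 → f/11 — 3 stops smaller aperture (darker).
Net so far: 2 stops darker. ISO: 1600 → 3200 → 6400.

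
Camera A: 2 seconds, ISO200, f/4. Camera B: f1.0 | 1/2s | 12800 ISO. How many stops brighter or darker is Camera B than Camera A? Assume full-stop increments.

Aperture: f/4 → f/2.8 → f/2 → f/1.4 → f/1.0 — 4 stops larger aperture (brighter).
Shutter speed: 2 → 1 → 1/2 — 2 stops shorter (darker).
ISO: 200 → 400 → 800 → 1600 → 3200 → 6400 → 12800 — 6 stops higher (brighter).
Net: +4 −2 +6 = +8 stops.

8 stops brighter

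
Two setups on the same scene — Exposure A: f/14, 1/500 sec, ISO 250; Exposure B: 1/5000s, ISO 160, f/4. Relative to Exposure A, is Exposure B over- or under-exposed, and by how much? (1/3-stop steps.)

1/3 stop darker

Aperture: f/14 → f/13 → f/11 → f/10 → f/9 → f/8 → f/7.1 → f/6.3 → f/5.6 → f/5 → f/4.5 → f/4 — 3 2/3 stops wider (brighter).
Shutter speed: 1/500 → 1/640 → 1/800 → 1/1000 → 1/1250 → 1/1600 → 1/2000 → 1/2500 → 1/3200 → 1/4000 → 1/5000 — 3 1/3 stops faster (darker).
ISO: 250 → 200 → 160 — 2/3 stop lower (darker).
Net: +3 2/3 −3 1/3 −2/3 = −1/3 stops.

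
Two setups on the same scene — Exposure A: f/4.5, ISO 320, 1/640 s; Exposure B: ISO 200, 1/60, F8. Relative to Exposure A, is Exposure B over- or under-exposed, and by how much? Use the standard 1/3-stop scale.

1 stop brighter

Aperture: f/4.5 → f/5 → f/5.6 → f/6.3 → f/7.1 → f/8 — 1 2/3 stops narrower (darker).
Shutter speed: 1/640 → 1/500 → 1/400 → 1/320 → 1/250 → 1/200 → 1/160 → 1/125 → 1/100 → 1/80 → 1/60 — 3 1/3 stops longer (brighter).
ISO: 320 → 250 → 200 — 2/3 stop lower (darker).
Net: −1 2/3 +3 1/3 −2/3 = +1 stop.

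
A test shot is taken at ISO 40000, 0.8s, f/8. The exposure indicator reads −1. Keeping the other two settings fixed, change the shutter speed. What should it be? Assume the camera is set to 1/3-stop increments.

Underexposed by 1 stop → need 1 stop brighter.
Shutter speed: 0.8 → 1 → 1.3 → 1.6.

1.6 s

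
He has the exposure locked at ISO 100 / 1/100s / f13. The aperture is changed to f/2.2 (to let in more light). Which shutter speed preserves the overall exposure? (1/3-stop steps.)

1/3200s

Aperture: f/13 → f/11 → f/10 → f/9 → f/8 → f/7.1 → f/6.3 → f/5.6 → f/5 → f/4.5 → f/4 → f/3.5 → f/3.2 → f/2.8 → f/2.5 → f/2.2 — 5 stops larger aperture (brighter).
Need 5 stops darker from the shutter speed: 1/100 → 1/125 → 1/160 → 1/200 → 1/250 → 1/320 → 1/400 → 1/500 → 1/640 → 1/800 → 1/1000 → 1/1250 → 1/1600 → 1/2000 → 1/2500 → 1/3200.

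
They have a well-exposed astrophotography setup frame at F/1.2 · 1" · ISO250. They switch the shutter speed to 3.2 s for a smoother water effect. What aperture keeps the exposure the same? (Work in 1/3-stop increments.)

Shutter speed: 1 → 1.3 → 1.6 → 2 → 2.5 → 3.2 — 1 2/3 stops slower (brighter).
Need 1 2/3 stops darker from the aperture: f/1.2 → f/1.4 → f/1.6 → f/1.8 → f/2 → f/2.2.

f/2.2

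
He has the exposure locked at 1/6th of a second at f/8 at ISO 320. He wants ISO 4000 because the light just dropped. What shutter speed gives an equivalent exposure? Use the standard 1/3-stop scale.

ISO: 320 → 400 → 500 → 640 → 800 → 1000 → 1250 → 1600 → 2000 → 2500 → 3200 → 4000 — 3 2/3 stops higher (brighter).
Need 3 2/3 stops darker from the shutter speed: 1/6 → 1/8 → 1/10 → 1/13 → 1/15 → 1/20 → 1/25 → 1/30 → 1/40 → 1/50 → 1/60 → 1/80.

1/80s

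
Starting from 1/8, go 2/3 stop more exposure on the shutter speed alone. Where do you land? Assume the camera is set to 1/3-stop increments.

1/5s

Shutter speed: 1/8 → 1/6 → 1/5 — 2/3 stop slower (brighter).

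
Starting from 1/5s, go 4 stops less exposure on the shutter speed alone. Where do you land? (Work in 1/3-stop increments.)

Shutter speed: 1/5 → 1/6 → 1/8 → 1/10 → 1/13 → 1/15 → 1/20 → 1/25 → 1/30 → 1/40 → 1/50 → 1/60 → 1/80 — 4 stops faster (darker).

1/80s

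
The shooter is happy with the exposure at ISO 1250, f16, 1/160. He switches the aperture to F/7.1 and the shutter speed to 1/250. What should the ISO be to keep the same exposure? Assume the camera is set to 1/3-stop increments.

Aperture: f/16 → f/14 → f/13 → f/11 → f/10 → f/9 → f/8 → f/7.1 — 2 1/3 stops opened up (brighter).
Shutter speed: 1/160 → 1/200 → 1/250 — 2/3 stop shorter (darker).
Net change so far: 1 2/3 stops brighter. Offset with the ISO: 1250 → 1000 → 800 → 640 → 500 → 400.

ISO 400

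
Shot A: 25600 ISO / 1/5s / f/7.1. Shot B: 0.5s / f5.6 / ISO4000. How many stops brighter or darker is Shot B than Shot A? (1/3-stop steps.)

2/3 stop darker

Aperture: f/7.1 → f/6.3 → f/5.6 — 2/3 stop wider (brighter).
Shutter speed: 1/5 → 1/4 → 0.3 → 0.4 → 0.5 — 1 1/3 stops slower (brighter).
ISO: 25600 → 20000 → 16000 → 12800 → 10000 → 8000 → 6400 → 5000 → 4000 — 2 2/3 stops lower (darker).
Net: +2/3 +1 1/3 −2 2/3 = −2/3 stops.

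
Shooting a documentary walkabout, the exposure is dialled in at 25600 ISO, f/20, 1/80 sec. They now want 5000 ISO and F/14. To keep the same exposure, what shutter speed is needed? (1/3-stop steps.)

1/30s

ISO: 25600 → 20000 → 16000 → 12800 → 10000 → 8000 → 6400 → 5000 — 2 1/3 stops lower (darker).
Aperture: f/20 → f/18 → f/16 → f/14 — 1 stop wider (brighter).
Net change so far: 1 1/3 stops darker. Offset with the shutter speed: 1/80 → 1/60 → 1/50 → 1/40 → 1/30.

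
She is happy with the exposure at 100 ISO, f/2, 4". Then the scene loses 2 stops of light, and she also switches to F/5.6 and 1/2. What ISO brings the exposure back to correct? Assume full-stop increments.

ISO 25600

Scene light: 2 stops darker.
Aperture: f/2 → f/2.8 → f/4 → f/5.6 — 3 stops narrower (darker).
Shutter speed: 4 → 2 → 1 → 1/2 — 3 stops faster (darker).
Net so far: 8 stops darker. ISO: 100 → 200 → 400 → 800 → 1600 → 3200 → 6400 → 12800 → 25600.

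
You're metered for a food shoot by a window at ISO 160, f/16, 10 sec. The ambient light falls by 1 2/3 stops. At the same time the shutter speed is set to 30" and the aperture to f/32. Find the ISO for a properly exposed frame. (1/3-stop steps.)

Scene light: 1 2/3 stops darker.
Shutter speed: 10 → 13 → 15 → 20 → 25 → 30 — 1 2/3 stops longer (brighter).
Aperture: f/16 → f/18 → f/20 → f/22 → f/25 → f/29 → f/32 — 2 stops narrower (darker).
Net so far: 2 stops darker. ISO: 160 → 200 → 250 → 320 → 400 → 500 → 640.

ISO 640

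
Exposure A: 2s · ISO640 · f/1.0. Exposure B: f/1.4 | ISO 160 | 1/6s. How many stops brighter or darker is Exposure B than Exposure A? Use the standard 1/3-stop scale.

Aperture: f/1.0 → f/1.1 → f/1.2 → f/1.4 — 1 stop narrower (darker).
Shutter speed: 2 → 1.6 → 1.3 → 1 → 0.8 → 0.6 → 0.5 → 0.4 → 0.3 → 1/4 → 1/5 → 1/6 — 3 2/3 stops shorter (darker).
ISO: 640 → 500 → 400 → 320 → 250 → 200 → 160 — 2 stops lower (darker).
Net: −1 −3 2/3 −2 = −6 2/3 stops.

6 2/3 stops darker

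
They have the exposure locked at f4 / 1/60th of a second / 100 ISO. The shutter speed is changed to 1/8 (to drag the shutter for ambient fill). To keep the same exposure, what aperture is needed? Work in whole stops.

f/11

Shutter speed: 1/60 → 1/30 → 1/15 → 1/8 — 3 stops longer (brighter).
Need 3 stops darker from the aperture: f/4 → f/5.6 → f/8 → f/11.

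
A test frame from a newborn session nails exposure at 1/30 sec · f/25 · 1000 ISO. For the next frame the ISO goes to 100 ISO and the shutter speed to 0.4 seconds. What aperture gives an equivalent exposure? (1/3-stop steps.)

ISO: 1000 → 800 → 640 → 500 → 400 → 320 → 250 → 200 → 160 → 125 → 100 — 3 1/3 stops lower (darker).
Shutter speed: 1/30 → 1/25 → 1/20 → 1/15 → 1/13 → 1/10 → 1/8 → 1/6 → 1/5 → 1/4 → 0.3 → 0.4 — 3 2/3 stops slower (brighter).
Net change so far: 1/3 stop brighter. Offset with the aperture: f/25 → f/29.

f/29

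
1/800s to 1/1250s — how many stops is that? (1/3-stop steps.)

1/800 → 1/1000 → 1/1250 — count the steps: 2 third-stops = 2/3 stop.

2/3 stop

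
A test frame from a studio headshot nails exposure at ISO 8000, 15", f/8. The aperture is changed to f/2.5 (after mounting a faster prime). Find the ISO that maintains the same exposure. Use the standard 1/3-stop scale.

Aperture: f/8 → f/7.1 → f/6.3 → f/5.6 → f/5 → f/4.5 → f/4 → f/3.5 → f/3.2 → f/2.8 → f/2.5 — 3 1/3 stops wider (brighter).
Need 3 1/3 stops darker from the ISO: 8000 → 6400 → 5000 → 4000 → 3200 → 2500 → 2000 → 1600 → 1250 → 1000 → 800.

ISO 800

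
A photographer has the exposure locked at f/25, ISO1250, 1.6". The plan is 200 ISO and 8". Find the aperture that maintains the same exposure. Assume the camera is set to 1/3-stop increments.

ISO: 1250 → 1000 → 800 → 640 → 500 → 400 → 320 → 250 → 200 — 2 2/3 stops dropped (darker).
Shutter speed: 1.6 → 2 → 2.5 → 3.2 → 4 → 5 → 6 → 8 — 2 1/3 stops slower (brighter).
Net change so far: 1/3 stop darker. Offset with the aperture: f/25 → f/22.

f/22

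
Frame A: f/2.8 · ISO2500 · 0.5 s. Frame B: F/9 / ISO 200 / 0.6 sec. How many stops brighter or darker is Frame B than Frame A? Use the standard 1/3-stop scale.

6 2/3 stops darker

Aperture: f/2.8 → f/3.2 → f/3.5 → f/4 → f/4.5 → f/5 → f/5.6 → f/6.3 → f/7.1 → f/8 → f/9 — 3 1/3 stops smaller aperture (darker).
Shutter speed: 0.5 → 0.6 — 1/3 stop longer (brighter).
ISO: 2500 → 2000 → 1600 → 1250 → 1000 → 800 → 640 → 500 → 400 → 320 → 250 → 200 — 3 2/3 stops dropped (darker).
Net: −3 1/3 +1/3 −3 2/3 = −6 2/3 stops.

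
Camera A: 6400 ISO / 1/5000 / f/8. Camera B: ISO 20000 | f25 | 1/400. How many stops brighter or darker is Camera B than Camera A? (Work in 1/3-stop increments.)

2 stops brighter

Aperture: f/8 → f/9 → f/10 → f/11 → f/13 → f/14 → f/16 → f/18 → f/20 → f/22 → f/25 — 3 1/3 stops narrower (darker).
Shutter speed: 1/5000 → 1/4000 → 1/3200 → 1/2500 → 1/2000 → 1/1600 → 1/1250 → 1/1000 → 1/800 → 1/640 → 1/500 → 1/400 — 3 2/3 stops longer (brighter).
ISO: 6400 → 8000 → 10000 → 12800 → 16000 → 20000 — 1 2/3 stops raised (brighter).
Net: −3 1/3 +3 2/3 +1 2/3 = +2 stops.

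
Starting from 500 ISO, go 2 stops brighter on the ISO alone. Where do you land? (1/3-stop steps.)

ISO 2000

ISO: 500 → 640 → 800 → 1000 → 1250 → 1600 → 2000 — 2 stops raised (brighter).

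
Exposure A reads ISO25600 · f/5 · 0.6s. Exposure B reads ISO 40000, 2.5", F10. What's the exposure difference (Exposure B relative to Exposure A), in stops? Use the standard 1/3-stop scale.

Aperture: f/5 → f/5.6 → f/6.3 → f/7.1 → f/8 → f/9 → f/10 — 2 stops narrower (darker).
Shutter speed: 0.6 → 0.8 → 1 → 1.3 → 1.6 → 2 → 2.5 — 2 stops slower (brighter).
ISO: 25600 → 32000 → 40000 — 2/3 stop higher (brighter).
Net: −2 +2 +2/3 = +2/3 stops.

2/3 stop brighter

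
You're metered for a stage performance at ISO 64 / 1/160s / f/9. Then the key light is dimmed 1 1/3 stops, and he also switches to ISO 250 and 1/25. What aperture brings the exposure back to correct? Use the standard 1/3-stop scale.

f/29

Scene light: 1 1/3 stops darker.
ISO: 64 → 80 → 100 → 125 → 160 → 200 → 250 — 2 stops raised (brighter).
Shutter speed: 1/160 → 1/125 → 1/100 → 1/80 → 1/60 → 1/50 → 1/40 → 1/30 → 1/25 — 2 2/3 stops slower (brighter).
Net so far: 3 1/3 stops brighter. Aperture: f/9 → f/10 → f/11 → f/13 → f/14 → f/16 → f/18 → f/20 → f/22 → f/25 → f/29.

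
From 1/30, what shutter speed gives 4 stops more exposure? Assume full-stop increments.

Shutter speed: 1/30 → 1/15 → 1/8 → 1/4 → 1/2 — 4 stops longer (brighter).

1/2s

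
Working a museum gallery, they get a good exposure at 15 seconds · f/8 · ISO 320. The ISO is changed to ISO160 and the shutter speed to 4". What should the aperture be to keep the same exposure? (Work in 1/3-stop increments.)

ISO: 320 → 250 → 200 → 160 — 1 stop dropped (darker).
Shutter speed: 15 → 13 → 10 → 8 → 6 → 5 → 4 — 2 stops shorter (darker).
Net change so far: 3 stops darker. Offset with the aperture: f/8 → f/7.1 → f/6.3 → f/5.6 → f/5 → f/4.5 → f/4 → f/3.5 → f/3.2 → f/2.8.

f/2.8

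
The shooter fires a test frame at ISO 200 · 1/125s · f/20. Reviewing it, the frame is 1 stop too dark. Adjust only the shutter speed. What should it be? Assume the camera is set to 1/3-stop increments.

Underexposed by 1 stop → need 1 stop brighter.
Shutter speed: 1/125 → 1/100 → 1/80 → 1/60.

1/60s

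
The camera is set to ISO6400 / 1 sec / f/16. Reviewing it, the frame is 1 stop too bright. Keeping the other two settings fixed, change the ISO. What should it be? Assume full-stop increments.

ISO 3200

Overexposed by 1 stop → need 1 stop darker.
ISO: 6400 → 3200.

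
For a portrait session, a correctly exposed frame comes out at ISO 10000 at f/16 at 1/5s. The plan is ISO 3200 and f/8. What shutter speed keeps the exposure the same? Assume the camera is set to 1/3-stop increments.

1/6s

ISO: 10000 → 8000 → 6400 → 5000 → 4000 → 3200 — 1 2/3 stops dropped (darker).
Aperture: f/16 → f/14 → f/13 → f/11 → f/10 → f/9 → f/8 — 2 stops larger aperture (brighter).
Net change so far: 1/3 stop brighter. Offset with the shutter speed: 1/5 → 1/6.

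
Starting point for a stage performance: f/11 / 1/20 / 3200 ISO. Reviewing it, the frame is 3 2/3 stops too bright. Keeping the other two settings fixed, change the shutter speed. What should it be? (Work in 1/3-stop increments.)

Overexposed by 3 2/3 stops → need 3 2/3 stops darker.
Shutter speed: 1/20 → 1/25 → 1/30 → 1/40 → 1/50 → 1/60 → 1/80 → 1/100 → 1/125 → 1/160 → 1/200 → 1/250.

1/250s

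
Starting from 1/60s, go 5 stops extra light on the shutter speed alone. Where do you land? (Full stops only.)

Shutter speed: 1/60 → 1/30 → 1/15 → 1/8 → 1/4 → 1/2 — 5 stops longer (brighter).

1/2s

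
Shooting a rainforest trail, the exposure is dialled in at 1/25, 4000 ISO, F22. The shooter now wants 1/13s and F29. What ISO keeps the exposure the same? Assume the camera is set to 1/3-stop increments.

Shutter speed: 1/25 → 1/20 → 1/15 → 1/13 — 1 stop slower (brighter).
Aperture: f/22 → f/25 → f/29 — 2/3 stop narrower (darker).
Net change so far: 1/3 stop brighter. Offset with the ISO: 4000 → 3200.

ISO 3200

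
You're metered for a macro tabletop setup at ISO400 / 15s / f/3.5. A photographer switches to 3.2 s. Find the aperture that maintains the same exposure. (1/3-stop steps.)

f/1.6

Shutter speed: 15 → 13 → 10 → 8 → 6 → 5 → 4 → 3.2 — 2 1/3 stops shorter (darker).
Need 2 1/3 stops brighter from the aperture: f/3.5 → f/3.2 → f/2.8 → f/2.5 → f/2.2 → f/2 → f/1.8 → f/1.6.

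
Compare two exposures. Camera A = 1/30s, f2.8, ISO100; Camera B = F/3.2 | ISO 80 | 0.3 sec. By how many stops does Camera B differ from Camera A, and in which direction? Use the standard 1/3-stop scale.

2 2/3 stops brighter

Aperture: f/2.8 → f/3.2 — 1/3 stop stopped down (darker).
Shutter speed: 1/30 → 1/25 → 1/20 → 1/15 → 1/13 → 1/10 → 1/8 → 1/6 → 1/5 → 1/4 → 0.3 — 3 1/3 stops longer (brighter).
ISO: 100 → 80 — 1/3 stop dropped (darker).
Net: −1/3 +3 1/3 −1/3 = +2 2/3 stops.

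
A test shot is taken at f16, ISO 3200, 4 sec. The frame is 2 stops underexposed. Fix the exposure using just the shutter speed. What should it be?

15 s

Underexposed by 2 stops → need 2 stops brighter.
Shutter speed: 4 → 8 → 15.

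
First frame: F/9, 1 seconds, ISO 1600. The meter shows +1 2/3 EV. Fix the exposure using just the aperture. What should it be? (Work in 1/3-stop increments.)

Overexposed by 1 2/3 stops → need 1 2/3 stops darker.
Aperture: f/9 → f/10 → f/11 → f/13 → f/14 → f/16.

f/16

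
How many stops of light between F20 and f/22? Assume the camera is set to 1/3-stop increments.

1/3 stop

f/20 → f/22 — count the steps: 1 third-stops = 1/3 stop.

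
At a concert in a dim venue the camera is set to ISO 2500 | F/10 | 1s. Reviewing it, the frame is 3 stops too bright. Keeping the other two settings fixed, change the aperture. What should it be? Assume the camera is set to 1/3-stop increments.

Overexposed by 3 stops → need 3 stops darker.
Aperture: f/10 → f/11 → f/13 → f/14 → f/16 → f/18 → f/20 → f/22 → f/25 → f/29.

f/29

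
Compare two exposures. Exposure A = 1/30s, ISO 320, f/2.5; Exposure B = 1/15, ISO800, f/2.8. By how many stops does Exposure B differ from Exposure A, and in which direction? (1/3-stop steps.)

Aperture: f/2.5 → f/2.8 — 1/3 stop narrower (darker).
Shutter speed: 1/30 → 1/25 → 1/20 → 1/15 — 1 stop slower (brighter).
ISO: 320 → 400 → 500 → 640 → 800 — 1 1/3 stops higher (brighter).
Net: −1/3 +1 +1 1/3 = +2 stops.

2 stops brighter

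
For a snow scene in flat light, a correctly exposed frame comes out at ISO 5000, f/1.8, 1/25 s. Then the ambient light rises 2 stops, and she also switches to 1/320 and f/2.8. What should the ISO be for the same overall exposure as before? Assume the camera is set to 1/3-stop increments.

Scene light: 2 stops brighter.
Shutter speed: 1/25 → 1/30 → 1/40 → 1/50 → 1/60 → 1/80 → 1/100 → 1/125 → 1/160 → 1/200 → 1/250 → 1/320 — 3 2/3 stops faster (darker).
Aperture: f/1.8 → f/2 → f/2.2 → f/2.5 → f/2.8 — 1 1/3 stops smaller aperture (darker).
Net so far: 3 stops darker. ISO: 5000 → 6400 → 8000 → 10000 → 12800 → 16000 → 20000 → 25600 → 32000 → 40000.

ISO 40000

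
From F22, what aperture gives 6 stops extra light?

f/2.8

Aperture: f/22 → f/16 → f/11 → f/8 → f/5.6 → f/4 → f/2.8 — 6 stops wider (brighter).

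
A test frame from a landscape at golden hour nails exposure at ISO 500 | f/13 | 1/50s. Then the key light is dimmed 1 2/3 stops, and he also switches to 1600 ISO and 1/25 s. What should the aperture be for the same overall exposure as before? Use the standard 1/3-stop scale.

Scene light: 1 2/3 stops darker.
ISO: 500 → 640 → 800 → 1000 → 1250 → 1600 — 1 2/3 stops raised (brighter).
Shutter speed: 1/50 → 1/40 → 1/30 → 1/25 — 1 stop slower (brighter).
Net so far: 1 stop brighter. Aperture: f/13 → f/14 → f/16 → f/18.

f/18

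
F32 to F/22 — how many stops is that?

1 stop

f/32 → f/22 — count the steps: 1 stop.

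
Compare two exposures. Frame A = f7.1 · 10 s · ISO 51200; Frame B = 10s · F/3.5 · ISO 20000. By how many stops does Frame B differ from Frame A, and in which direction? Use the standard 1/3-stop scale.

2/3 stop brighter

Aperture: f/7.1 → f/6.3 → f/5.6 → f/5 → f/4.5 → f/4 → f/3.5 — 2 stops wider (brighter).
Shutter speed: unchanged.
ISO: 51200 → 40000 → 32000 → 25600 → 20000 — 1 1/3 stops lower (darker).
Net: +2 −1 1/3 = +2/3 stops.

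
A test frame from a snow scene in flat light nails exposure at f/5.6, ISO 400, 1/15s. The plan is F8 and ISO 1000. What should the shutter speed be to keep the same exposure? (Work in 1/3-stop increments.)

1/20s

Aperture: f/5.6 → f/6.3 → f/7.1 → f/8 — 1 stop smaller aperture (darker).
ISO: 400 → 500 → 640 → 800 → 1000 — 1 1/3 stops raised (brighter).
Net change so far: 1/3 stop brighter. Offset with the shutter speed: 1/15 → 1/20.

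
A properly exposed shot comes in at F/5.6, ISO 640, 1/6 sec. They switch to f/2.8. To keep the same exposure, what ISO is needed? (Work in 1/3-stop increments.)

Aperture: f/5.6 → f/5 → f/4.5 → f/4 → f/3.5 → f/3.2 → f/2.8 — 2 stops larger aperture (brighter).
Need 2 stops darker from the ISO: 640 → 500 → 400 → 320 → 250 → 200 → 160.

ISO 160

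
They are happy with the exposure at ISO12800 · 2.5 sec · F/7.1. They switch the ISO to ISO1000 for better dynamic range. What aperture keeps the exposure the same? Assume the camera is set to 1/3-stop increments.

ISO: 12800 → 10000 → 8000 → 6400 → 5000 → 4000 → 3200 → 2500 → 2000 → 1600 → 1250 → 1000 — 3 2/3 stops lower (darker).
Need 3 2/3 stops brighter from the aperture: f/7.1 → f/6.3 → f/5.6 → f/5 → f/4.5 → f/4 → f/3.5 → f/3.2 → f/2.8 → f/2.5 → f/2.2 → f/2.

f/2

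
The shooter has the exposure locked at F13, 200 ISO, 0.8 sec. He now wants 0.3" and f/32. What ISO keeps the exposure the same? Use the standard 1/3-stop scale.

Shutter speed: 0.8 → 0.6 → 0.5 → 0.4 → 0.3 — 1 1/3 stops shorter (darker).
Aperture: f/13 → f/14 → f/16 → f/18 → f/20 → f/22 → f/25 → f/29 → f/32 — 2 2/3 stops narrower (darker).
Net change so far: 4 stops darker. Offset with the ISO: 200 → 250 → 320 → 400 → 500 → 640 → 800 → 1000 → 1250 → 1600 → 2000 → 2500 → 3200.

ISO 3200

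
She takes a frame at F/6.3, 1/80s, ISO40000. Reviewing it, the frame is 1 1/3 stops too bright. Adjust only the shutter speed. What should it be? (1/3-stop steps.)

Overexposed by 1 1/3 stops → need 1 1/3 stops darker.
Shutter speed: 1/80 → 1/100 → 1/125 → 1/160 → 1/200.

1/200s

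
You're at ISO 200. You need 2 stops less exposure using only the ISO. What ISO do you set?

ISO: 200 → 100 → 50 — 2 stops lower (darker).

ISO 50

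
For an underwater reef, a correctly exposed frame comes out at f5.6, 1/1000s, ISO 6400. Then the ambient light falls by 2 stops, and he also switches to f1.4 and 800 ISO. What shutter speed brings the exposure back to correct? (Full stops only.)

Scene light: 2 stops darker.
Aperture: f/5.6 → f/4 → f/2.8 → f/2 → f/1.4 — 4 stops wider (brighter).
ISO: 6400 → 3200 → 1600 → 800 — 3 stops dropped (darker).
Net so far: 1 stop darker. Shutter speed: 1/1000 → 1/500.

1/500s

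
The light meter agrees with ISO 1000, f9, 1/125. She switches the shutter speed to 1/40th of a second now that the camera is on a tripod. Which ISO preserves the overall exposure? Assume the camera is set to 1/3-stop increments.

Shutter speed: 1/125 → 1/100 → 1/80 → 1/60 → 1/50 → 1/40 — 1 2/3 stops slower (brighter).
Need 1 2/3 stops darker from the ISO: 1000 → 800 → 640 → 500 → 400 → 320.

ISO 320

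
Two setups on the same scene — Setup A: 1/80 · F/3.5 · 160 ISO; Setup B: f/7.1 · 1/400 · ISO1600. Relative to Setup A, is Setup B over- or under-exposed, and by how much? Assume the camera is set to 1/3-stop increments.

1 stop darker

Aperture: f/3.5 → f/4 → f/4.5 → f/5 → f/5.6 → f/6.3 → f/7.1 — 2 stops stopped down (darker).
Shutter speed: 1/80 → 1/100 → 1/125 → 1/160 → 1/200 → 1/250 → 1/320 → 1/400 — 2 1/3 stops faster (darker).
ISO: 160 → 200 → 250 → 320 → 400 → 500 → 640 → 800 → 1000 → 1250 → 1600 — 3 1/3 stops higher (brighter).
Net: −2 −2 1/3 +3 1/3 = −1 stop.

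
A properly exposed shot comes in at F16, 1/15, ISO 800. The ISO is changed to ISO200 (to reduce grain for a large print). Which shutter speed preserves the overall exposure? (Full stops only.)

ISO: 800 → 400 → 200 — 2 stops dropped (darker).
Need 2 stops brighter from the shutter speed: 1/15 → 1/8 → 1/4.

1/4s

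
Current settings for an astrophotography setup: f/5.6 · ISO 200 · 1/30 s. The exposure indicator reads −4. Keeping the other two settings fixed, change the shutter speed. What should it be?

Underexposed by 4 stops → need 4 stops brighter.
Shutter speed: 1/30 → 1/15 → 1/8 → 1/4 → 1/2.

1/2s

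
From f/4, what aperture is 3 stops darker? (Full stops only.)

f/11

Aperture: f/4 → f/5.6 → f/8 → f/11 — 3 stops narrower (darker).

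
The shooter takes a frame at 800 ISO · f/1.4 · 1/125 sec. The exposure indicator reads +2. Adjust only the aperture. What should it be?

Overexposed by 2 stops → need 2 stops darker.
Aperture: f/1.4 → f/2 → f/2.8.

f/2.8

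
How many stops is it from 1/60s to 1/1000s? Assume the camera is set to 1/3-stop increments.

1/60 → 1/80 → 1/100 → 1/125 → 1/160 → 1/200 → 1/250 → 1/320 → 1/400 → 1/500 → 1/640 → 1/800 → 1/1000 — count the steps: 12 third-stops = 4 stops.

4 stops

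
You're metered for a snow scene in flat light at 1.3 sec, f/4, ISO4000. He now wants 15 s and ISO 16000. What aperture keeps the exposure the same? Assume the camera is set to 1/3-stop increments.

f/29

Shutter speed: 1.3 → 1.6 → 2 → 2.5 → 3.2 → 4 → 5 → 6 → 8 → 10 → 13 → 15 — 3 2/3 stops longer (brighter).
ISO: 4000 → 5000 → 6400 → 8000 → 10000 → 12800 → 16000 — 2 stops raised (brighter).
Net change so far: 5 2/3 stops brighter. Offset with the aperture: f/4 → f/4.5 → f/5 → f/5.6 → f/6.3 → f/7.1 → f/8 → f/9 → f/10 → f/11 → f/13 → f/14 → f/16 → f/18 → f/20 → f/22 → f/25 → f/29.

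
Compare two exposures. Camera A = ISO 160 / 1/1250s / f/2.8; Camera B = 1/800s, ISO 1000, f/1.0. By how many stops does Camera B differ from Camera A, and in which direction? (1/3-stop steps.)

Aperture: f/2.8 → f/2.5 → f/2.2 → f/2 → f/1.8 → f/1.6 → f/1.4 → f/1.2 → f/1.1 → f/1.0 — 3 stops wider (brighter).
Shutter speed: 1/1250 → 1/1000 → 1/800 — 2/3 stop longer (brighter).
ISO: 160 → 200 → 250 → 320 → 400 → 500 → 640 → 800 → 1000 — 2 2/3 stops higher (brighter).
Net: +3 +2/3 +2 2/3 = +6 1/3 stops.

6 1/3 stops brighter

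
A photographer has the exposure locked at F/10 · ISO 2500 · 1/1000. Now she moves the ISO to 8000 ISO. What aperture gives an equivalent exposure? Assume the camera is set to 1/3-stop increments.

ISO: 2500 → 3200 → 4000 → 5000 → 6400 → 8000 — 1 2/3 stops raised (brighter).
Need 1 2/3 stops darker from the aperture: f/10 → f/11 → f/13 → f/14 → f/16 → f/18.

f/18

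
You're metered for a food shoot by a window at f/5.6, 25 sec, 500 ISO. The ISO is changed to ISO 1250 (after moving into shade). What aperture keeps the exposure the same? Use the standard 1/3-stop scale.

f/9

ISO: 500 → 640 → 800 → 1000 → 1250 — 1 1/3 stops higher (brighter).
Need 1 1/3 stops darker from the aperture: f/5.6 → f/6.3 → f/7.1 → f/8 → f/9.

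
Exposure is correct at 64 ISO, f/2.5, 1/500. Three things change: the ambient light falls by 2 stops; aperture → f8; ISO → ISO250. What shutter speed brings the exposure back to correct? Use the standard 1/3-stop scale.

Scene light: 2 stops darker.
Aperture: f/2.5 → f/2.8 → f/3.2 → f/3.5 → f/4 → f/4.5 → f/5 → f/5.6 → f/6.3 → f/7.1 → f/8 — 3 1/3 stops smaller aperture (darker).
ISO: 64 → 80 → 100 → 125 → 160 → 200 → 250 — 2 stops raised (brighter).
Net so far: 3 1/3 stops darker. Shutter speed: 1/500 → 1/400 → 1/320 → 1/250 → 1/200 → 1/160 → 1/125 → 1/100 → 1/80 → 1/60 → 1/50.

1/50s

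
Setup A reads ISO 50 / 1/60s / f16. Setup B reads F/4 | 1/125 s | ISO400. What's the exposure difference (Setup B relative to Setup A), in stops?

6 stops brighter

Aperture: f/16 → f/11 → f/8 → f/5.6 → f/4 — 4 stops opened up (brighter).
Shutter speed: 1/60 → 1/125 — 1 stop faster (darker).
ISO: 50 → 100 → 200 → 400 — 3 stops raised (brighter).
Net: +4 −1 +3 = +6 stops.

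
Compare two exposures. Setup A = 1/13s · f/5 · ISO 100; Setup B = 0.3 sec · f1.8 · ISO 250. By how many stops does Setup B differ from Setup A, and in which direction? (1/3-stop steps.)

Aperture: f/5 → f/4.5 → f/4 → f/3.5 → f/3.2 → f/2.8 → f/2.5 → f/2.2 → f/2 → f/1.8 — 3 stops larger aperture (brighter).
Shutter speed: 1/13 → 1/10 → 1/8 → 1/6 → 1/5 → 1/4 → 0.3 — 2 stops slower (brighter).
ISO: 100 → 125 → 160 → 200 → 250 — 1 1/3 stops raised (brighter).
Net: +3 +2 +1 1/3 = +6 1/3 stops.

6 1/3 stops brighter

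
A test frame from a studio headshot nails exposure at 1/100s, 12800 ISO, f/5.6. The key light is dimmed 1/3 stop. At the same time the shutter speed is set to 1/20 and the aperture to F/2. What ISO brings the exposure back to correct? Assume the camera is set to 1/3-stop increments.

ISO 400

Scene light: 1/3 stop darker.
Shutter speed: 1/100 → 1/80 → 1/60 → 1/50 → 1/40 → 1/30 → 1/25 → 1/20 — 2 1/3 stops slower (brighter).
Aperture: f/5.6 → f/5 → f/4.5 → f/4 → f/3.5 → f/3.2 → f/2.8 → f/2.5 → f/2.2 → f/2 — 3 stops opened up (brighter).
Net so far: 5 stops brighter. ISO: 12800 → 10000 → 8000 → 6400 → 5000 → 4000 → 3200 → 2500 → 2000 → 1600 → 1250 → 1000 → 800 → 640 → 500 → 400.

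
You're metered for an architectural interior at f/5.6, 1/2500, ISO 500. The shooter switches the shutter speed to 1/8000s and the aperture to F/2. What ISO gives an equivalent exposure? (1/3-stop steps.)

ISO 200

Shutter speed: 1/2500 → 1/3200 → 1/4000 → 1/5000 → 1/6400 → 1/8000 — 1 2/3 stops faster (darker).
Aperture: f/5.6 → f/5 → f/4.5 → f/4 → f/3.5 → f/3.2 → f/2.8 → f/2.5 → f/2.2 → f/2 — 3 stops wider (brighter).
Net change so far: 1 1/3 stops brighter. Offset with the ISO: 500 → 400 → 320 → 250 → 200.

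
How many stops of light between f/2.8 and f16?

5 stops

f/2.8 → f/4 → f/5.6 → f/8 → f/11 → f/16 — count the steps: 5 stops.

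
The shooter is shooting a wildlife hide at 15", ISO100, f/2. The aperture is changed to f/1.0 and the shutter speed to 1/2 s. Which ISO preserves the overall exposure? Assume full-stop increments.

Aperture: f/2 → f/1.4 → f/1.0 — 2 stops larger aperture (brighter).
Shutter speed: 15 → 8 → 4 → 2 → 1 → 1/2 — 5 stops shorter (darker).
Net change so far: 3 stops darker. Offset with the ISO: 100 → 200 → 400 → 800.

ISO 800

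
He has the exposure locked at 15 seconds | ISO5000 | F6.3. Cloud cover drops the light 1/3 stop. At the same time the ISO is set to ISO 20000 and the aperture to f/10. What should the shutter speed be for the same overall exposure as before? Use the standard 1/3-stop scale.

13 s

Scene light: 1/3 stop darker.
ISO: 5000 → 6400 → 8000 → 10000 → 12800 → 16000 → 20000 — 2 stops higher (brighter).
Aperture: f/6.3 → f/7.1 → f/8 → f/9 → f/10 — 1 1/3 stops narrower (darker).
Net so far: 1/3 stop brighter. Shutter speed: 15 → 13.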